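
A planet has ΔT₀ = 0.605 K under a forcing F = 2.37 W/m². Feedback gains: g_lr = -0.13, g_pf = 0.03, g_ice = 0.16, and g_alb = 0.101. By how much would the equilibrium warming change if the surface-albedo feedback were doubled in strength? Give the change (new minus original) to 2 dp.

Original: g = 0.161, ΔT = 0.605/(1−0.161) = 0.7211 K.
With doubled surface-albedo: g' = 0.262, ΔT' = 0.605/(1−0.262) = 0.8198 K.
Change = 0.8198 − 0.7211 = 0.10 K.

0.10 K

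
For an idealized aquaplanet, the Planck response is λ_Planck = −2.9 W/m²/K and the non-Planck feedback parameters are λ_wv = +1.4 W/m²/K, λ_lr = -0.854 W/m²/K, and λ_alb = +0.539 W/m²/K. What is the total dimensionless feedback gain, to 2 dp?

Convert to gains: g_wv = 1.4/2.9 = 0.4828; g_lr = -0.854/2.9 = -0.2945; g_alb = 0.539/2.9 = 0.1859.
Total gain g = 0.3742.

0.37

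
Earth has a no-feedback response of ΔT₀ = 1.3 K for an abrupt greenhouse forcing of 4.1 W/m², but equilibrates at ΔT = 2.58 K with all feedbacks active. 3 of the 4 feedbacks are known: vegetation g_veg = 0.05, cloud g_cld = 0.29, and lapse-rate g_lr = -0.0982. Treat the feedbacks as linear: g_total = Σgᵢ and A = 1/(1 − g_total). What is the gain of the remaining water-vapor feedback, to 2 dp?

0.25

Amplification A = ΔT/ΔT₀ = 2.58/1.3 = 1.985.
Total gain g = 1 − 1/A = 1 − 1/1.985 = 0.4962.
Known gains sum to 0.05 + 0.29 − 0.0982 = 0.2418.
g_wv = 0.4962 − 0.2418 = 0.25.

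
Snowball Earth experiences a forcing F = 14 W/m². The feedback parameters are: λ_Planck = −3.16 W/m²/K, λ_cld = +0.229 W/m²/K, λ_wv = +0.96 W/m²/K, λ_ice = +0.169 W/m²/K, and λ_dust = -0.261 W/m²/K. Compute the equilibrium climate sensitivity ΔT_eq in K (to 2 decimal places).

6.79 K

Net feedback parameter λ = (−3.16) + (+0.229) + (+0.96) + (+0.169) + (-0.261) = -2.063 W/m²/K.
ΔT = −F/λ = −14/(-2.063) = 6.79 K.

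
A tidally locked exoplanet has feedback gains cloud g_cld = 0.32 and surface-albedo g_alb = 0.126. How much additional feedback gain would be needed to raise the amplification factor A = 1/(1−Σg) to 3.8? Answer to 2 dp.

0.29

Current total gain = 0.446.
Target gain for A = 3.8: g* = 1 − 1/3.8 = 0.7368.
Additional gain needed = 0.7368 − 0.446 = 0.29.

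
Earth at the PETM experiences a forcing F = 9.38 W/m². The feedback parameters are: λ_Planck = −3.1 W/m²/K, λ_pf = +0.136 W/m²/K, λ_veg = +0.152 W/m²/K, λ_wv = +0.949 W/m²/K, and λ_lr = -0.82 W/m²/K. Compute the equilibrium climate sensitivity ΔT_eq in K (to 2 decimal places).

3.50 K

Net feedback parameter λ = (−3.1) + (+0.136) + (+0.152) + (+0.949) + (-0.82) = -2.683 W/m²/K.
ΔT = −F/λ = −9.38/(-2.683) = 3.50 K.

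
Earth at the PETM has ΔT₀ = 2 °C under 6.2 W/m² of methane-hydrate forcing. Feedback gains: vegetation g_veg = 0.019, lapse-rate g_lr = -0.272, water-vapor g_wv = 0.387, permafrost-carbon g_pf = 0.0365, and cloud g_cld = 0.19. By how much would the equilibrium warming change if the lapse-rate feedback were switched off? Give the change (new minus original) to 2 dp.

2.31 °C

Original: g = 0.3605, ΔT = 2/(1−0.3605) = 3.1274 °C.
Without lapse-rate: g' = 0.6325, ΔT' = 2/(1−0.6325) = 5.4422 °C.
Change = 5.4422 − 3.1274 = 2.31 °C.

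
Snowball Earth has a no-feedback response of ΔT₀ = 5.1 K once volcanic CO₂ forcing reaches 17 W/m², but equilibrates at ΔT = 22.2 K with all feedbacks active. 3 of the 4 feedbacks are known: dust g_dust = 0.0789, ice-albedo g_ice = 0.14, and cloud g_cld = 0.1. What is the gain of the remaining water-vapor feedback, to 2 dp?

0.45

Amplification A = ΔT/ΔT₀ = 22.2/5.1 = 4.353.
Total gain g = 1 − 1/A = 1 − 1/4.353 = 0.7703.
Known gains sum to 0.0789 + 0.14 + 0.1 = 0.3189.
g_wv = 0.7703 − 0.3189 = 0.45.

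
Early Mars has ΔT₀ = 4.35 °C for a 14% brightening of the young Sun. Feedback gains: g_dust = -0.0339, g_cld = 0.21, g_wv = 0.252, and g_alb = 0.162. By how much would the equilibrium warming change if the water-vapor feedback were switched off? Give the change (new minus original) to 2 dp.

Original: g = 0.5901, ΔT = 4.35/(1−0.5901) = 10.6123 °C.
Without water-vapor: g' = 0.3381, ΔT' = 4.35/(1−0.3381) = 6.5720 °C.
Change = 6.5720 − 10.6123 = -4.04 °C.

-4.04 °C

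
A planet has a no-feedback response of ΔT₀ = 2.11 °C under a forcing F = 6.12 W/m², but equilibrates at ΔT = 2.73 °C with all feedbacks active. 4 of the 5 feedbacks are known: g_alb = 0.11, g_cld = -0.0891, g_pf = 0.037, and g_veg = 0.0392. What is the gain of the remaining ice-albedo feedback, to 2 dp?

Amplification A = ΔT/ΔT₀ = 2.73/2.11 = 1.294.
Total gain g = 1 − 1/A = 1 − 1/1.294 = 0.2272.
Known gains sum to 0.11 − 0.0891 + 0.037 + 0.0392 = 0.0971.
g_ice = 0.2272 − 0.0971 = 0.13.

0.13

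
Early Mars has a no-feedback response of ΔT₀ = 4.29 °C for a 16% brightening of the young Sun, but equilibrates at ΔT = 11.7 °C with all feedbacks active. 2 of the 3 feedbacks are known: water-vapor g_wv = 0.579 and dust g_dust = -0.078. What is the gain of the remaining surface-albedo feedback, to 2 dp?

Amplification A = ΔT/ΔT₀ = 11.7/4.29 = 2.727.
Total gain g = 1 − 1/A = 1 − 1/2.727 = 0.6333.
Known gains sum to 0.579 − 0.078 = 0.501.
g_alb = 0.6333 − 0.501 = 0.13.

0.13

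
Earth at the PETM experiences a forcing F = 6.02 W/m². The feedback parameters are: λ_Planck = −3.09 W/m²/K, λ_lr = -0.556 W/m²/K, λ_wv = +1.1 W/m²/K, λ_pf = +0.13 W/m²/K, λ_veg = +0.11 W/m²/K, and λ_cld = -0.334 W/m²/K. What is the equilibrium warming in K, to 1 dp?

Net feedback parameter λ = (−3.09) + (-0.556) + (+1.1) + (+0.13) + (+0.11) + (-0.334) = -2.64 W/m²/K.
ΔT = −F/λ = −6.02/(-2.64) = 2.3 K.

2.3 K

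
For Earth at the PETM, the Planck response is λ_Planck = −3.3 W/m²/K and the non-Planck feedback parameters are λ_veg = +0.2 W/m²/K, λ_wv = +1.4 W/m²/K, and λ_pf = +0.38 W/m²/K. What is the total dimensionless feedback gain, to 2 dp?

0.60

Convert to gains: g_veg = 0.2/3.3 = 0.06061; g_wv = 1.4/3.3 = 0.4242; g_pf = 0.38/3.3 = 0.1152.
Total gain g = 0.60001.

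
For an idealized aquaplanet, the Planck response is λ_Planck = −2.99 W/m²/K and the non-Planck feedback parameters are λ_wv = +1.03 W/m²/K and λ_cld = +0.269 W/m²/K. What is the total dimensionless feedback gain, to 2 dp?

Convert to gains: g_wv = 1.03/2.99 = 0.3445; g_cld = 0.269/2.99 = 0.08997.
Total gain g = 0.43447.

0.43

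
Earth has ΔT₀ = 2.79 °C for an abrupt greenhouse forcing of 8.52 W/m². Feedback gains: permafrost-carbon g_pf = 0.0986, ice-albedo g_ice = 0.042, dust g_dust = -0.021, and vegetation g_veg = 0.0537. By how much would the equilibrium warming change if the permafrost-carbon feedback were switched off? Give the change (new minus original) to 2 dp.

-0.36 °C

Original: g = 0.1733, ΔT = 2.79/(1−0.1733) = 3.3749 °C.
Without permafrost-carbon: g' = 0.0747, ΔT' = 2.79/(1−0.0747) = 3.0152 °C.
Change = 3.0152 − 3.3749 = -0.36 °C.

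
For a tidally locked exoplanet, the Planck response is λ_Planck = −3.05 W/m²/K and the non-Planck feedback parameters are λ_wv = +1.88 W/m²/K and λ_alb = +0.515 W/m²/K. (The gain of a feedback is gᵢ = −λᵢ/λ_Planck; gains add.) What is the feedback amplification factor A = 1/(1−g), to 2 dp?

4.66

Convert to gains: g_wv = 1.88/3.05 = 0.6164; g_alb = 0.515/3.05 = 0.1689.
Total gain g = 0.7853.
A = 1/(1 − 0.7853) = 4.66.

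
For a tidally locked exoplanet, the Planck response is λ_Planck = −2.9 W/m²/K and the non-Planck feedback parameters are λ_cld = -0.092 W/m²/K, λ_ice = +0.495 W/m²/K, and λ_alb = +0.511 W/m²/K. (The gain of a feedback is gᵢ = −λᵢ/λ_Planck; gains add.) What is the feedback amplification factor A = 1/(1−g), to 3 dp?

1.460

Convert to gains: g_cld = -0.092/2.9 = -0.03172; g_ice = 0.495/2.9 = 0.1707; g_alb = 0.511/2.9 = 0.1762.
Total gain g = 0.31518.
A = 1/(1 − 0.31518) = 1.460.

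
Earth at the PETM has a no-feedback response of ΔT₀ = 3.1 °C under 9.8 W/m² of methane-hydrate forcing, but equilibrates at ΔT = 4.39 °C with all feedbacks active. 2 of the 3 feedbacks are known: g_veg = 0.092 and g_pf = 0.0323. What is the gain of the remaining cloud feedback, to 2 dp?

Amplification A = ΔT/ΔT₀ = 4.39/3.1 = 1.416.
Total gain g = 1 − 1/A = 1 − 1/1.416 = 0.2938.
Known gains sum to 0.092 + 0.0323 = 0.1243.
g_cld = 0.2938 − 0.1243 = 0.17.

0.17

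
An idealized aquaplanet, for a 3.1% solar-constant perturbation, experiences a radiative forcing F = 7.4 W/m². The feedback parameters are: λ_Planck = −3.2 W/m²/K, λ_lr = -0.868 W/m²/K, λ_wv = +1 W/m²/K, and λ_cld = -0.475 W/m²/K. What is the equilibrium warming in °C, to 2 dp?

Net feedback parameter λ = (−3.2) + (-0.868) + (+1) + (-0.475) = -3.543 W/m²/K.
ΔT = −F/λ = −7.4/(-3.543) = 2.09 °C.

2.09 °C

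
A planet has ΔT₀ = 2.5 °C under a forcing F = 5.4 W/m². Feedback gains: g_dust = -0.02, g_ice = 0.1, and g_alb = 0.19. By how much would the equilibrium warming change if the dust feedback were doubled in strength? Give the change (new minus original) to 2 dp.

Original: g = 0.27, ΔT = 2.5/(1−0.27) = 3.4247 °C.
With doubled dust: g' = 0.25, ΔT' = 2.5/(1−0.25) = 3.3333 °C.
Change = 3.3333 − 3.4247 = -0.09 °C.

-0.09 °C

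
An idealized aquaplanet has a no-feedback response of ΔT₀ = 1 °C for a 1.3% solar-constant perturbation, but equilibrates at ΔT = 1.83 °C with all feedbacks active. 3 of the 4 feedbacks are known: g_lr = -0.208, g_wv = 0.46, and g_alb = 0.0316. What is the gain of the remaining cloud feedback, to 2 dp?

Amplification A = ΔT/ΔT₀ = 1.83/1 = 1.83.
Total gain g = 1 − 1/A = 1 − 1/1.83 = 0.4536.
Known gains sum to -0.208 + 0.46 + 0.0316 = 0.2836.
g_cld = 0.4536 − 0.2836 = 0.17.

0.17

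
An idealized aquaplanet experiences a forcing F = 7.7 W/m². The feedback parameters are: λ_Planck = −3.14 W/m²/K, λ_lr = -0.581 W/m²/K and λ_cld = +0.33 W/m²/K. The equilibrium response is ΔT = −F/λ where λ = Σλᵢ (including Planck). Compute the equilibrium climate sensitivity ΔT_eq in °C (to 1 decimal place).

2.3 °C

Net feedback parameter λ = (−3.14) + (-0.581) + (+0.33) = -3.391 W/m²/K.
ΔT = −F/λ = −7.7/(-3.391) = 2.3 °C.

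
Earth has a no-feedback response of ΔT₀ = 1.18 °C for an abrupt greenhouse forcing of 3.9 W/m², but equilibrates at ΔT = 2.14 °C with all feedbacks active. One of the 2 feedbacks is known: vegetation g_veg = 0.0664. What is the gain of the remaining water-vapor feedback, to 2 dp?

Amplification A = ΔT/ΔT₀ = 2.14/1.18 = 1.814.
Total gain g = 1 − 1/A = 1 − 1/1.814 = 0.4487.
The known gain is 0.0664.
g_wv = 0.4487 − 0.0664 = 0.38.

0.38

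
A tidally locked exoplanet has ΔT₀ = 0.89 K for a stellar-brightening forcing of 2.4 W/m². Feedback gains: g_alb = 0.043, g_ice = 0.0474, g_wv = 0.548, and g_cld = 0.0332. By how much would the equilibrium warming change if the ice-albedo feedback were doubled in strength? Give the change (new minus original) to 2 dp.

0.46 K

Original: g = 0.6716, ΔT = 0.89/(1−0.6716) = 2.7101 K.
With doubled ice-albedo: g' = 0.719, ΔT' = 0.89/(1−0.719) = 3.1673 K.
Change = 3.1673 − 2.7101 = 0.46 K.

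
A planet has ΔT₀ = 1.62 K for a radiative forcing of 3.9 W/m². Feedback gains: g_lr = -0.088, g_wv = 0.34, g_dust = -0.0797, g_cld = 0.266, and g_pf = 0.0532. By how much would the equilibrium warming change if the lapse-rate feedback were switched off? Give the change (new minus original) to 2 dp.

0.67 K

Original: g = 0.4915, ΔT = 1.62/(1−0.4915) = 3.1858 K.
Without lapse-rate: g' = 0.5795, ΔT' = 1.62/(1−0.5795) = 3.8526 K.
Change = 3.8526 − 3.1858 = 0.67 K.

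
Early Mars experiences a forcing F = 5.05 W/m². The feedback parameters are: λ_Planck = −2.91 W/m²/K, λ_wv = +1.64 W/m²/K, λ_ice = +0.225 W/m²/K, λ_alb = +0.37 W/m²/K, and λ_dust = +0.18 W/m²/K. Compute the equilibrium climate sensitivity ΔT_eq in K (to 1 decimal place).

Net feedback parameter λ = (−2.91) + (+1.64) + (+0.225) + (+0.37) + (+0.18) = -0.495 W/m²/K.
ΔT = −F/λ = −5.05/(-0.495) = 10.2 K.

10.2 K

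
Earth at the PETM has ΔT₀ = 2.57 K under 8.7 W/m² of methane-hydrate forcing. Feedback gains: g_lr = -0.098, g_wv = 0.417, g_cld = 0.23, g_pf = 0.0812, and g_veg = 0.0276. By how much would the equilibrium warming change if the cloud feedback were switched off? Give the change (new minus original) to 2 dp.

Original: g = 0.6578, ΔT = 2.57/(1−0.6578) = 7.5102 K.
Without cloud: g' = 0.4278, ΔT' = 2.57/(1−0.4278) = 4.4914 K.
Change = 4.4914 − 7.5102 = -3.02 K.

-3.02 K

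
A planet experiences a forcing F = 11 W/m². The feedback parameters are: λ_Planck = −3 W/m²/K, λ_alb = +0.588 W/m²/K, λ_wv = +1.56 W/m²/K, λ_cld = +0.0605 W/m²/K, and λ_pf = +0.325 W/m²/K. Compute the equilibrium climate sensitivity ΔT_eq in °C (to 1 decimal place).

Net feedback parameter λ = (−3) + (+0.588) + (+1.56) + (+0.0605) + (+0.325) = -0.4665 W/m²/K.
ΔT = −F/λ = −11/(-0.4665) = 23.6 °C.

23.6 °C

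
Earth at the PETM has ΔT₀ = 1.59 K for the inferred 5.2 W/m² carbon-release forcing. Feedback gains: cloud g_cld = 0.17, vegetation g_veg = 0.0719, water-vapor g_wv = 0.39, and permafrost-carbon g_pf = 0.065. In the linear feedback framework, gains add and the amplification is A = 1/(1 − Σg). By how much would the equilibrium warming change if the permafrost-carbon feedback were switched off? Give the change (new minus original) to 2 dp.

Original: g = 0.6969, ΔT = 1.59/(1−0.6969) = 5.2458 K.
Without permafrost-carbon: g' = 0.6319, ΔT' = 1.59/(1−0.6319) = 4.3195 K.
Change = 4.3195 − 5.2458 = -0.93 K.

-0.93 K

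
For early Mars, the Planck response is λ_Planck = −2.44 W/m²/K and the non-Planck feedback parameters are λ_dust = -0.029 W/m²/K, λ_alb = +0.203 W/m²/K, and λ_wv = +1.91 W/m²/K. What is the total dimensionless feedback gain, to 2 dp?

Convert to gains: g_dust = -0.029/2.44 = -0.01189; g_alb = 0.203/2.44 = 0.0832; g_wv = 1.91/2.44 = 0.7828.
Total gain g = 0.85411.

0.85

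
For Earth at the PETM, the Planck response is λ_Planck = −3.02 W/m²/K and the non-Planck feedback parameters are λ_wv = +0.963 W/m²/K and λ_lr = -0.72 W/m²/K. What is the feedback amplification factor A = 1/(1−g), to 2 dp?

1.09

Convert to gains: g_wv = 0.963/3.02 = 0.3189; g_lr = -0.72/3.02 = -0.2384.
Total gain g = 0.0805.
A = 1/(1 − 0.0805) = 1.09.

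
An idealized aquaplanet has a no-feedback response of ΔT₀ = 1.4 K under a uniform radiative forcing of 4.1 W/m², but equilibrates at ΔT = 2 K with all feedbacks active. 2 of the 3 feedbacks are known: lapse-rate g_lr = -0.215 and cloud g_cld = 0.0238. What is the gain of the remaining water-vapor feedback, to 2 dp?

Amplification A = ΔT/ΔT₀ = 2/1.4 = 1.429.
Total gain g = 1 − 1/A = 1 − 1/1.429 = 0.3002.
Known gains sum to -0.215 + 0.0238 = -0.1912.
g_wv = 0.3002 + 0.1912 = 0.49.

0.49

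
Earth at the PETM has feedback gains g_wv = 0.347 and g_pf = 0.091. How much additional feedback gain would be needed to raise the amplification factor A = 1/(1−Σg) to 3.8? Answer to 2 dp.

0.30

Current total gain = 0.438.
Target gain for A = 3.8: g* = 1 − 1/3.8 = 0.7368.
Additional gain needed = 0.7368 − 0.438 = 0.30.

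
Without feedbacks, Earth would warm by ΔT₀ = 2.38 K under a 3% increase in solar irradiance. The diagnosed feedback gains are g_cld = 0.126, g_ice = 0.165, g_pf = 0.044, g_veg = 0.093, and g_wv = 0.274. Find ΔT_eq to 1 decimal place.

8.0 K

Total gain g = 0.126 + 0.165 + 0.044 + 0.093 + 0.274 = 0.702.
Amplification A = 1/(1 − 0.702) = 3.356.
ΔT = 2.38 × 3.356 = 8.0 K.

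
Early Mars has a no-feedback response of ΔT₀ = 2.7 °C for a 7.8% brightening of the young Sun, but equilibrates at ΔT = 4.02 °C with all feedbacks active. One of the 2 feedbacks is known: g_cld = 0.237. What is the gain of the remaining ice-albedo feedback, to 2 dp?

0.09

Amplification A = ΔT/ΔT₀ = 4.02/2.7 = 1.489.
Total gain g = 1 − 1/A = 1 − 1/1.489 = 0.3284.
The known gain is 0.237.
g_ice = 0.3284 − 0.237 = 0.09.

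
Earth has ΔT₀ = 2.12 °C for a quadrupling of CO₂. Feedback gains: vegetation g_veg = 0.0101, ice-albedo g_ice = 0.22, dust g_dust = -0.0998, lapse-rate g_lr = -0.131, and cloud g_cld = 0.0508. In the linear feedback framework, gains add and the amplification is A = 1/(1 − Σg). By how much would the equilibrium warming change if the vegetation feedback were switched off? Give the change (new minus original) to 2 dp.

-0.02 °C

Original: g = 0.0501, ΔT = 2.12/(1−0.0501) = 2.2318 °C.
Without vegetation: g' = 0.04, ΔT' = 2.12/(1−0.04) = 2.2083 °C.
Change = 2.2083 − 2.2318 = -0.02 °C.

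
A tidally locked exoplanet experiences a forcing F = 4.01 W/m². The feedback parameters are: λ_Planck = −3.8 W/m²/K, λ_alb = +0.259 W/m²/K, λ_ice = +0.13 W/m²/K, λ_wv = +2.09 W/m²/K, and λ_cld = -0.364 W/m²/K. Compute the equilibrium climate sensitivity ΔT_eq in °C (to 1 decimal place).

2.4 °C

Net feedback parameter λ = (−3.8) + (+0.259) + (+0.13) + (+2.09) + (-0.364) = -1.685 W/m²/K.
ΔT = −F/λ = −4.01/(-1.685) = 2.4 °C.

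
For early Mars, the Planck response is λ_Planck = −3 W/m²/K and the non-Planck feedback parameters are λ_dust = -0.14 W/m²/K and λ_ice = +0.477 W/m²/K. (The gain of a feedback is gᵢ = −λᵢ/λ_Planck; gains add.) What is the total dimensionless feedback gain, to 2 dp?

Convert to gains: g_dust = -0.14/3 = -0.04667; g_ice = 0.477/3 = 0.159.
Total gain g = 0.11233.

0.11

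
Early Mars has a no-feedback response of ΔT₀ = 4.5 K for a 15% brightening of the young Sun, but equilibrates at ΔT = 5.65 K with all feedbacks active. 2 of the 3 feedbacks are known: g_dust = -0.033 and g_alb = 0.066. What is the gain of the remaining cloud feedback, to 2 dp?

0.17

Amplification A = ΔT/ΔT₀ = 5.65/4.5 = 1.256.
Total gain g = 1 − 1/A = 1 − 1/1.256 = 0.2038.
Known gains sum to -0.033 + 0.066 = 0.033.
g_cld = 0.2038 − 0.033 = 0.17.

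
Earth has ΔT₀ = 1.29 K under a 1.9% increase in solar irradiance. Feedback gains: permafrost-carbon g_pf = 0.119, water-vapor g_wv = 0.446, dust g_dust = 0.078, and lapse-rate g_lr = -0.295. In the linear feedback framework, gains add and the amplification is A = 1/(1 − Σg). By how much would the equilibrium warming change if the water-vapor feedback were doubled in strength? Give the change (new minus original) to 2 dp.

4.28 K

Original: g = 0.348, ΔT = 1.29/(1−0.348) = 1.9785 K.
With doubled water-vapor: g' = 0.794, ΔT' = 1.29/(1−0.794) = 6.2621 K.
Change = 6.2621 − 1.9785 = 4.28 K.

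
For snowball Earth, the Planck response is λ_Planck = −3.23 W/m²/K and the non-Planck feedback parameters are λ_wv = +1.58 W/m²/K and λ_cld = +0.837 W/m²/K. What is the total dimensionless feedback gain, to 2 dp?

Convert to gains: g_wv = 1.58/3.23 = 0.4892; g_cld = 0.837/3.23 = 0.2591.
Total gain g = 0.7483.

0.75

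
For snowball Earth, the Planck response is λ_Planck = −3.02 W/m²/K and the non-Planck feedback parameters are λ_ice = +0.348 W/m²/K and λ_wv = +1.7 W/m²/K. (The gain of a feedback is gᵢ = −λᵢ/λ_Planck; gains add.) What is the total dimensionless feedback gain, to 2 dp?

Convert to gains: g_ice = 0.348/3.02 = 0.1152; g_wv = 1.7/3.02 = 0.5629.
Total gain g = 0.6781.

0.68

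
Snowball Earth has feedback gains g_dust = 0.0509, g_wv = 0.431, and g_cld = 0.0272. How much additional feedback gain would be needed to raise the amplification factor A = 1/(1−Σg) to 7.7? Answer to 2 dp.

0.36

Current total gain = 0.5091.
Target gain for A = 7.7: g* = 1 − 1/7.7 = 0.8701.
Additional gain needed = 0.8701 − 0.5091 = 0.36.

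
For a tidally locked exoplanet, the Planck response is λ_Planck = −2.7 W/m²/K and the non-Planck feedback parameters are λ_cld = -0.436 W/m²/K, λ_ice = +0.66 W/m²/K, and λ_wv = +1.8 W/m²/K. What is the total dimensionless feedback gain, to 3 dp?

0.750

Convert to gains: g_cld = -0.436/2.7 = -0.1615; g_ice = 0.66/2.7 = 0.2444; g_wv = 1.8/2.7 = 0.6667.
Total gain g = 0.7496.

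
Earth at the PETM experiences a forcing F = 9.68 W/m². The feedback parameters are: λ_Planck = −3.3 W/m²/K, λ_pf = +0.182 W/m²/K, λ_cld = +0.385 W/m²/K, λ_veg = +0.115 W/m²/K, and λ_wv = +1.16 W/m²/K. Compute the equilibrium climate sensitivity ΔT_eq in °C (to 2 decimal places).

Net feedback parameter λ = (−3.3) + (+0.182) + (+0.385) + (+0.115) + (+1.16) = -1.458 W/m²/K.
ΔT = −F/λ = −9.68/(-1.458) = 6.64 °C.

6.64 °C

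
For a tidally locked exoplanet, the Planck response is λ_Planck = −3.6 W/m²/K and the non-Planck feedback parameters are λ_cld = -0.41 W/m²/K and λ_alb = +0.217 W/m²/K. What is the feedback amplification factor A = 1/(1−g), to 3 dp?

Convert to gains: g_cld = -0.41/3.6 = -0.1139; g_alb = 0.217/3.6 = 0.06028.
Total gain g = -0.05362.
A = 1/(1 + 0.05362) = 0.949.

0.949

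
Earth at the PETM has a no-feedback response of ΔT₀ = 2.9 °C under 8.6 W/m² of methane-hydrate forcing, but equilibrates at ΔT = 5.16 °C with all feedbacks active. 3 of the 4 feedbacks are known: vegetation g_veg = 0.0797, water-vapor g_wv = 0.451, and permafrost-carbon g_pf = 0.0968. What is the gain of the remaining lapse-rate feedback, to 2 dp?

Amplification A = ΔT/ΔT₀ = 5.16/2.9 = 1.779.
Total gain g = 1 − 1/A = 1 − 1/1.779 = 0.4379.
Known gains sum to 0.0797 + 0.451 + 0.0968 = 0.6275.
g_lr = 0.4379 − 0.6275 = -0.19.

-0.19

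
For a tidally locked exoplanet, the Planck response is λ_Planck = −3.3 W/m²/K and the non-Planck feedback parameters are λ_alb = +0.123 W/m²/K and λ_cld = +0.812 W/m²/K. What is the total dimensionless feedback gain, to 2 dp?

0.28

Convert to gains: g_alb = 0.123/3.3 = 0.03727; g_cld = 0.812/3.3 = 0.2461.
Total gain g = 0.28337.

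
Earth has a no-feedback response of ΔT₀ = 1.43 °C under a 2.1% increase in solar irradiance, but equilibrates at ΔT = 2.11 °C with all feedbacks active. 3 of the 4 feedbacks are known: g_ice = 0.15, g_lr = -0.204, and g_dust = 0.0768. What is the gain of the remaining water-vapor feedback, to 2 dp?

Amplification A = ΔT/ΔT₀ = 2.11/1.43 = 1.476.
Total gain g = 1 − 1/A = 1 − 1/1.476 = 0.3225.
Known gains sum to 0.15 − 0.204 + 0.0768 = 0.0228.
g_wv = 0.3225 − 0.0228 = 0.30.

0.30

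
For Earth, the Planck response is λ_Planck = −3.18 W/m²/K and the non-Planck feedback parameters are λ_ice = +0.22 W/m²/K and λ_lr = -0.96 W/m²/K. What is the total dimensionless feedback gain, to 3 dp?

-0.233

Convert to gains: g_ice = 0.22/3.18 = 0.06918; g_lr = -0.96/3.18 = -0.3019.
Total gain g = -0.23272.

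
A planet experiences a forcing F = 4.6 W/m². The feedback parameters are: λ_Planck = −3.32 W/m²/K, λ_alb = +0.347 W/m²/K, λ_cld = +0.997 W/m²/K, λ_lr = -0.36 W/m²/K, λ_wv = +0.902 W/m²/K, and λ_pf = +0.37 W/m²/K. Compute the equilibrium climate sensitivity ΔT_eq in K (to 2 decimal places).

4.32 K

Net feedback parameter λ = (−3.32) + (+0.347) + (+0.997) + (-0.36) + (+0.902) + (+0.37) = -1.064 W/m²/K.
ΔT = −F/λ = −4.6/(-1.064) = 4.32 K.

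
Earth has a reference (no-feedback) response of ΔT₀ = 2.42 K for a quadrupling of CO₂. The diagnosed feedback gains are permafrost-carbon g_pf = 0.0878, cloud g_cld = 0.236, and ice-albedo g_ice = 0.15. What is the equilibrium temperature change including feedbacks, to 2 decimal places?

Total gain g = 0.0878 + 0.236 + 0.15 = 0.4738.
Amplification A = 1/(1 − 0.4738) = 1.9.
ΔT = 2.42 × 1.9 = 4.60 K.

4.60 K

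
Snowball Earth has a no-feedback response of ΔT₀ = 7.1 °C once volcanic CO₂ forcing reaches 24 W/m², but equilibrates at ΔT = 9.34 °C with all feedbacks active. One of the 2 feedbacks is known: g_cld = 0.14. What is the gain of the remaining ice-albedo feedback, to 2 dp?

0.10

Amplification A = ΔT/ΔT₀ = 9.34/7.1 = 1.315.
Total gain g = 1 − 1/A = 1 − 1/1.315 = 0.2395.
The known gain is 0.14.
g_ice = 0.2395 − 0.14 = 0.10.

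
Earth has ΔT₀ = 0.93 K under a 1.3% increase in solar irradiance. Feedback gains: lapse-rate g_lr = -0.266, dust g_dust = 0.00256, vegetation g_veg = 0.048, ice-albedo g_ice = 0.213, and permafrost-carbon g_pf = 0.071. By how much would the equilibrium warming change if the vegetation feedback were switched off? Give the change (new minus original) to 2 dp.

Original: g = 0.06856, ΔT = 0.93/(1−0.06856) = 0.9985 K.
Without vegetation: g' = 0.02056, ΔT' = 0.93/(1−0.02056) = 0.9495 K.
Change = 0.9495 − 0.9985 = -0.05 K.

-0.05 K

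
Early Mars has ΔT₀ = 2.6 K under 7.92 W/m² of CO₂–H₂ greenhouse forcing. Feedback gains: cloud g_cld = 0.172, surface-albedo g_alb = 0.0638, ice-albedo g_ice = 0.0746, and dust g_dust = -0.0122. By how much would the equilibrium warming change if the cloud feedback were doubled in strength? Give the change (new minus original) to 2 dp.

Original: g = 0.2982, ΔT = 2.6/(1−0.2982) = 3.7048 K.
With doubled cloud: g' = 0.4702, ΔT' = 2.6/(1−0.4702) = 4.9075 K.
Change = 4.9075 − 3.7048 = 1.20 K.

1.20 K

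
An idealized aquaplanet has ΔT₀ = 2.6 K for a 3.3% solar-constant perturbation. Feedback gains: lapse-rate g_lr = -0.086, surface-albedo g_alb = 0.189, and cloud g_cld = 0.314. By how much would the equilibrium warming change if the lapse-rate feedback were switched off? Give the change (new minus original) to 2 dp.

Original: g = 0.417, ΔT = 2.6/(1−0.417) = 4.4597 K.
Without lapse-rate: g' = 0.503, ΔT' = 2.6/(1−0.503) = 5.2314 K.
Change = 5.2314 − 4.4597 = 0.77 K.

0.77 K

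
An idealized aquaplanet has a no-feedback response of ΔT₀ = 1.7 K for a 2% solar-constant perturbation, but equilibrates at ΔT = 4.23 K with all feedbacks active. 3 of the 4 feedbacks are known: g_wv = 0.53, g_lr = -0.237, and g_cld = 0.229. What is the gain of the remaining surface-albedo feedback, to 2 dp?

0.08

Amplification A = ΔT/ΔT₀ = 4.23/1.7 = 2.488.
Total gain g = 1 − 1/A = 1 − 1/2.488 = 0.5981.
Known gains sum to 0.53 − 0.237 + 0.229 = 0.522.
g_alb = 0.5981 − 0.522 = 0.08.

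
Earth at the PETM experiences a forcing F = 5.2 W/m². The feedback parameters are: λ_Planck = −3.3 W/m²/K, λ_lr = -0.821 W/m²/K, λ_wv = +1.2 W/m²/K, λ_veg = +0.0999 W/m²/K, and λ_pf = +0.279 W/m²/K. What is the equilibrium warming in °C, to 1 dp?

Net feedback parameter λ = (−3.3) + (-0.821) + (+1.2) + (+0.0999) + (+0.279) = -2.5421 W/m²/K.
ΔT = −F/λ = −5.2/(-2.5421) = 2.0 °C.

2.0 °C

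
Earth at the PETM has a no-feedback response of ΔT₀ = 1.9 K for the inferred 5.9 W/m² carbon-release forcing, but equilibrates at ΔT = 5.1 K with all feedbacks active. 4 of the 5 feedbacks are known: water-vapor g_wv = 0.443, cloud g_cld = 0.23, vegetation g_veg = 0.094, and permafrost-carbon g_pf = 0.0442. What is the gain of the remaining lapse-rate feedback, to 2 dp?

Amplification A = ΔT/ΔT₀ = 5.1/1.9 = 2.684.
Total gain g = 1 − 1/A = 1 − 1/2.684 = 0.6274.
Known gains sum to 0.443 + 0.23 + 0.094 + 0.0442 = 0.8112.
g_lr = 0.6274 − 0.8112 = -0.18.

-0.18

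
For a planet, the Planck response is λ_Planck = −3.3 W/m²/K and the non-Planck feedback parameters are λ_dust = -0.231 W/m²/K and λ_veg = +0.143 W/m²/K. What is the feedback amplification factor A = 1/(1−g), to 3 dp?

Convert to gains: g_dust = -0.231/3.3 = -0.07; g_veg = 0.143/3.3 = 0.04333.
Total gain g = -0.02667.
A = 1/(1 + 0.02667) = 0.974.

0.974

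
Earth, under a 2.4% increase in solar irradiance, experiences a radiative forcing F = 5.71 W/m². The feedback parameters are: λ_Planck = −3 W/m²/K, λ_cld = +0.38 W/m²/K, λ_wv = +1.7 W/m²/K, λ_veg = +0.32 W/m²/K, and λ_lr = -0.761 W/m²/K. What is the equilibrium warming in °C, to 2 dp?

Net feedback parameter λ = (−3) + (+0.38) + (+1.7) + (+0.32) + (-0.761) = -1.361 W/m²/K.
ΔT = −F/λ = −5.71/(-1.361) = 4.20 °C.

4.20 °C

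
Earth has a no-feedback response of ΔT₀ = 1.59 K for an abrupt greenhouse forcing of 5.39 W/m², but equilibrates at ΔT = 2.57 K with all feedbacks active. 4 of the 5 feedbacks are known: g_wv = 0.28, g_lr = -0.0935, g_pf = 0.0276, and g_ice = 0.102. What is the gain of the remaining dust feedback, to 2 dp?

0.07

Amplification A = ΔT/ΔT₀ = 2.57/1.59 = 1.616.
Total gain g = 1 − 1/A = 1 − 1/1.616 = 0.3812.
Known gains sum to 0.28 − 0.0935 + 0.0276 + 0.102 = 0.3161.
g_dust = 0.3812 − 0.3161 = 0.07.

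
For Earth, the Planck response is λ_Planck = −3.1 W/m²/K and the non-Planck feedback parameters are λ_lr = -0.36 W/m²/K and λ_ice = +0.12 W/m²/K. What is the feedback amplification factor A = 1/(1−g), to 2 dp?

0.93

Convert to gains: g_lr = -0.36/3.1 = -0.1161; g_ice = 0.12/3.1 = 0.03871.
Total gain g = -0.07739.
A = 1/(1 + 0.07739) = 0.93.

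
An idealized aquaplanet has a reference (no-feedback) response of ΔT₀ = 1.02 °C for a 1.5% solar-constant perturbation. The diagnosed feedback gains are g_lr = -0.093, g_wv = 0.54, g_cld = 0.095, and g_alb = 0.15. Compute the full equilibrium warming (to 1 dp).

Total gain g = -0.093 + 0.54 + 0.095 + 0.15 = 0.692.
Amplification A = 1/(1 − 0.692) = 3.247.
ΔT = 1.02 × 3.247 = 3.3 °C.

3.3 °C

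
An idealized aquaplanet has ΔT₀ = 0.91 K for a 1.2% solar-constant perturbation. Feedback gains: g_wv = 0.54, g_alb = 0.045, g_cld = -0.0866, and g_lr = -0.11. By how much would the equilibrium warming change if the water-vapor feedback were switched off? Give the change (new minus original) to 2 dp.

-0.70 K

Original: g = 0.3884, ΔT = 0.91/(1−0.3884) = 1.4879 K.
Without water-vapor: g' = -0.1516, ΔT' = 0.91/(1+0.1516) = 0.7902 K.
Change = 0.7902 − 1.4879 = -0.70 K.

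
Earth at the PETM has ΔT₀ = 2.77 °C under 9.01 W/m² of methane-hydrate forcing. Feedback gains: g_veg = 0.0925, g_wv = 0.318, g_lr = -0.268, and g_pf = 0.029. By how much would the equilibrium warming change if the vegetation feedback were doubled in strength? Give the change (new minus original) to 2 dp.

0.42 °C

Original: g = 0.1715, ΔT = 2.77/(1−0.1715) = 3.3434 °C.
With doubled vegetation: g' = 0.264, ΔT' = 2.77/(1−0.264) = 3.7636 °C.
Change = 3.7636 − 3.3434 = 0.42 °C.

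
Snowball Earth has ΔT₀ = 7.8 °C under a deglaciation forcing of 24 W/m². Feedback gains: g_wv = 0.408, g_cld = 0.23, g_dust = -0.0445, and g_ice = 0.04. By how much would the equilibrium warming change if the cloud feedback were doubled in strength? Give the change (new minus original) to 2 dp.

Original: g = 0.6335, ΔT = 7.8/(1−0.6335) = 21.2824 °C.
With doubled cloud: g' = 0.8635, ΔT' = 7.8/(1−0.8635) = 57.1429 °C.
Change = 57.1429 − 21.2824 = 35.86 °C.

35.86 °C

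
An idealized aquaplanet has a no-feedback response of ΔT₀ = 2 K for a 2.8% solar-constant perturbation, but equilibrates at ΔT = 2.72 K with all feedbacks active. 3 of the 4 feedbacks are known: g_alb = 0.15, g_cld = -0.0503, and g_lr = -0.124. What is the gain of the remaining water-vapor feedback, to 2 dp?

Amplification A = ΔT/ΔT₀ = 2.72/2 = 1.36.
Total gain g = 1 − 1/A = 1 − 1/1.36 = 0.2647.
Known gains sum to 0.15 − 0.0503 − 0.124 = -0.0243.
g_wv = 0.2647 + 0.0243 = 0.29.

0.29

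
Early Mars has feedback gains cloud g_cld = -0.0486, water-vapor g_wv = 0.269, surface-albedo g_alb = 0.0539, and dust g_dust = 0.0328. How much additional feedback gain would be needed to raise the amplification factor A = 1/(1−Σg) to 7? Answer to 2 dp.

Current total gain = 0.3071.
Target gain for A = 7: g* = 1 − 1/7 = 0.8571.
Additional gain needed = 0.8571 − 0.3071 = 0.55.

0.55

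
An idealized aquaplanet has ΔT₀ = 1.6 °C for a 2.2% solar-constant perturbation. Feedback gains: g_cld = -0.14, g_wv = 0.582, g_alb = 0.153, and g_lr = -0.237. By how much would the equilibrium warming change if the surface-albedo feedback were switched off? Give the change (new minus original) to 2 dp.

Original: g = 0.358, ΔT = 1.6/(1−0.358) = 2.4922 °C.
Without surface-albedo: g' = 0.205, ΔT' = 1.6/(1−0.205) = 2.0126 °C.
Change = 2.0126 − 2.4922 = -0.48 °C.

-0.48 °C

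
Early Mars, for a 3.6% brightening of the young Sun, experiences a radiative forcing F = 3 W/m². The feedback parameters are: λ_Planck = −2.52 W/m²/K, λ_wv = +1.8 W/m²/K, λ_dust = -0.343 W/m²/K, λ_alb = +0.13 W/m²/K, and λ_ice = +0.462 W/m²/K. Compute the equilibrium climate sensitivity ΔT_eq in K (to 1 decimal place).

6.4 K

Net feedback parameter λ = (−2.52) + (+1.8) + (-0.343) + (+0.13) + (+0.462) = -0.471 W/m²/K.
ΔT = −F/λ = −3/(-0.471) = 6.4 K.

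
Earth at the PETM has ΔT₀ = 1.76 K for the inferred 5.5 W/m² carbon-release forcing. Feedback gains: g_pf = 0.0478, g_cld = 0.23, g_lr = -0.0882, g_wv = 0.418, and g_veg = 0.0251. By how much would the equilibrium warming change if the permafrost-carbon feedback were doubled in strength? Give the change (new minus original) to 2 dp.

0.72 K

Original: g = 0.6327, ΔT = 1.76/(1−0.6327) = 4.7917 K.
With doubled permafrost-carbon: g' = 0.6805, ΔT' = 1.76/(1−0.6805) = 5.5086 K.
Change = 5.5086 − 4.7917 = 0.72 K.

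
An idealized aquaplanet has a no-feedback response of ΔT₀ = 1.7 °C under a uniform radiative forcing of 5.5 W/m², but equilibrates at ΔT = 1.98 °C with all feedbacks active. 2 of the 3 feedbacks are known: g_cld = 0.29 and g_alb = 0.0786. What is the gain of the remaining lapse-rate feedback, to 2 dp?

Amplification A = ΔT/ΔT₀ = 1.98/1.7 = 1.165.
Total gain g = 1 − 1/A = 1 − 1/1.165 = 0.1416.
Known gains sum to 0.29 + 0.0786 = 0.3686.
g_lr = 0.1416 − 0.3686 = -0.23.

-0.23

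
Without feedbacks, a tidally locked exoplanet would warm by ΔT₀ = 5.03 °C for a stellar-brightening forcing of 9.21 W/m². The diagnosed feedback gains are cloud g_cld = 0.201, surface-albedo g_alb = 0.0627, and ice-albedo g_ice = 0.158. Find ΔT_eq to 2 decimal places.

Total gain g = 0.201 + 0.0627 + 0.158 = 0.4217.
Amplification A = 1/(1 − 0.4217) = 1.729.
ΔT = 5.03 × 1.729 = 8.70 °C.

8.70 °C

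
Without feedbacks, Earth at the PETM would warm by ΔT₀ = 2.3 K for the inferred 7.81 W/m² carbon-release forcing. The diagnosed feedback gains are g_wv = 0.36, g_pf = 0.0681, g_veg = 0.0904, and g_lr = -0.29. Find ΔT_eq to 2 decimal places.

Total gain g = 0.36 + 0.0681 + 0.0904 − 0.29 = 0.2285.
Amplification A = 1/(1 − 0.2285) = 1.296.
ΔT = 2.3 × 1.296 = 2.98 K.

2.98 K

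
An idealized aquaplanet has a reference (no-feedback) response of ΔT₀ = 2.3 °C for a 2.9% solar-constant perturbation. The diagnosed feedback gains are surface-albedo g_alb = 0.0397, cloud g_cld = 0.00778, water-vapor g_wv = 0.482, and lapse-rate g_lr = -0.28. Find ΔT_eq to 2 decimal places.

Total gain g = 0.0397 + 0.00778 + 0.482 − 0.28 = 0.24948.
Amplification A = 1/(1 − 0.24948) = 1.332.
ΔT = 2.3 × 1.332 = 3.06 °C.

3.06 °C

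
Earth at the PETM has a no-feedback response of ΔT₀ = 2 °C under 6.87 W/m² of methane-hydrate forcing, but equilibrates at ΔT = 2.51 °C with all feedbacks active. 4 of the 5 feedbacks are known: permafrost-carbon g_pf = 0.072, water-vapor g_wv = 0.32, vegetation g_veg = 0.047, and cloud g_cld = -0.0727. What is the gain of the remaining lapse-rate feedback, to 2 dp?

-0.16

Amplification A = ΔT/ΔT₀ = 2.51/2 = 1.255.
Total gain g = 1 − 1/A = 1 − 1/1.255 = 0.2032.
Known gains sum to 0.072 + 0.32 + 0.047 − 0.0727 = 0.3663.
g_lr = 0.2032 − 0.3663 = -0.16.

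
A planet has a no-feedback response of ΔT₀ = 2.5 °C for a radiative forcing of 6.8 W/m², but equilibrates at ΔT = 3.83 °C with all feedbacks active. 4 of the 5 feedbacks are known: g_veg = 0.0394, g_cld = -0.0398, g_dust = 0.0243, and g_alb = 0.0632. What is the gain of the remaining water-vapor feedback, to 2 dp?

Amplification A = ΔT/ΔT₀ = 3.83/2.5 = 1.532.
Total gain g = 1 − 1/A = 1 − 1/1.532 = 0.3473.
Known gains sum to 0.0394 − 0.0398 + 0.0243 + 0.0632 = 0.0871.
g_wv = 0.3473 − 0.0871 = 0.26.

0.26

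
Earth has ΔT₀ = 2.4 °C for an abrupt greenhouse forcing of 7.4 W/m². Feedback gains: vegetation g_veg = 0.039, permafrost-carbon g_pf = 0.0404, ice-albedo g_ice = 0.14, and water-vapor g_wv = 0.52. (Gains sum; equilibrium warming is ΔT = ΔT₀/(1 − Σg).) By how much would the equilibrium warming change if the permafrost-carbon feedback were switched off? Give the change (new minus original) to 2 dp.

Original: g = 0.7394, ΔT = 2.4/(1−0.7394) = 9.2095 °C.
Without permafrost-carbon: g' = 0.699, ΔT' = 2.4/(1−0.699) = 7.9734 °C.
Change = 7.9734 − 9.2095 = -1.24 °C.

-1.24 °C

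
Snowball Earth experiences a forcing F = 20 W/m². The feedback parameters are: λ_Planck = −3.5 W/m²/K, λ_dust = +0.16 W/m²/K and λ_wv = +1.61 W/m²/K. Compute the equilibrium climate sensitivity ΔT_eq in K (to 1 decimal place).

Net feedback parameter λ = (−3.5) + (+0.16) + (+1.61) = -1.73 W/m²/K.
ΔT = −F/λ = −20/(-1.73) = 11.6 K.

11.6 K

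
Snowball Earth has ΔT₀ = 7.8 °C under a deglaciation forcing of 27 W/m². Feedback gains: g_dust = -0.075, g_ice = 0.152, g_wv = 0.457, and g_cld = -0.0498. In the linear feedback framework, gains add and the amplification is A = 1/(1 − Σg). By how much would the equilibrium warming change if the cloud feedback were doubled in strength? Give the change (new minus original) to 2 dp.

Original: g = 0.4842, ΔT = 7.8/(1−0.4842) = 15.1221 °C.
With doubled cloud: g' = 0.4344, ΔT' = 7.8/(1−0.4344) = 13.7907 °C.
Change = 13.7907 − 15.1221 = -1.33 °C.

-1.33 °C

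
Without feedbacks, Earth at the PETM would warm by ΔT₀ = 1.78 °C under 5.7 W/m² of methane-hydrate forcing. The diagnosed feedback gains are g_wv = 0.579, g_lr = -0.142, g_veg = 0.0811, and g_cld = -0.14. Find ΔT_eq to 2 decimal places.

2.86 °C

Total gain g = 0.579 − 0.142 + 0.0811 − 0.14 = 0.3781.
Amplification A = 1/(1 − 0.3781) = 1.608.
ΔT = 1.78 × 1.608 = 2.86 °C.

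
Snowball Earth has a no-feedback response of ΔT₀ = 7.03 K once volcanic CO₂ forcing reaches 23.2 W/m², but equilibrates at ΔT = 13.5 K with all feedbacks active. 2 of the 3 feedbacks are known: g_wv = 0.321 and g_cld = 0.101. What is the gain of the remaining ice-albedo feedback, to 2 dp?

Amplification A = ΔT/ΔT₀ = 13.5/7.03 = 1.92.
Total gain g = 1 − 1/A = 1 − 1/1.92 = 0.4792.
Known gains sum to 0.321 + 0.101 = 0.422.
g_ice = 0.4792 − 0.422 = 0.06.

0.06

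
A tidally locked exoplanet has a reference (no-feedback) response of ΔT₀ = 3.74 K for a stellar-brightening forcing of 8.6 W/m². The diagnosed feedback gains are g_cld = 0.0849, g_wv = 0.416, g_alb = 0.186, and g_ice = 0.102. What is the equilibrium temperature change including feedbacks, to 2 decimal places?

Total gain g = 0.0849 + 0.416 + 0.186 + 0.102 = 0.7889.
Amplification A = 1/(1 − 0.7889) = 4.737.
ΔT = 3.74 × 4.737 = 17.72 K.

17.72 K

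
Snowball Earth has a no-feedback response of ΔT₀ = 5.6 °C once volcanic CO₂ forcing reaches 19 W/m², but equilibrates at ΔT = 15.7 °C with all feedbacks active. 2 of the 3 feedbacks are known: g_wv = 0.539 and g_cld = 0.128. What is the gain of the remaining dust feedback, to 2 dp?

-0.02

Amplification A = ΔT/ΔT₀ = 15.7/5.6 = 2.804.
Total gain g = 1 − 1/A = 1 − 1/2.804 = 0.6434.
Known gains sum to 0.539 + 0.128 = 0.667.
g_dust = 0.6434 − 0.667 = -0.02.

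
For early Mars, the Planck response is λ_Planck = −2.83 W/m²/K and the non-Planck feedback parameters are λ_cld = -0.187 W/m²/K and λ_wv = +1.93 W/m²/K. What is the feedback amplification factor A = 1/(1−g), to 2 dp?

Convert to gains: g_cld = -0.187/2.83 = -0.06608; g_wv = 1.93/2.83 = 0.682.
Total gain g = 0.61592.
A = 1/(1 − 0.61592) = 2.60.

2.60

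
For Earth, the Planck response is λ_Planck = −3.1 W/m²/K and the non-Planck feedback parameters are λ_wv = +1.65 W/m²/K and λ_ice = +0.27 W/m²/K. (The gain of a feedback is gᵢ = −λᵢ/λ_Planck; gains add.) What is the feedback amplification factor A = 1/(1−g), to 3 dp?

Convert to gains: g_wv = 1.65/3.1 = 0.5323; g_ice = 0.27/3.1 = 0.0871.
Total gain g = 0.6194.
A = 1/(1 − 0.6194) = 2.627.

2.627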